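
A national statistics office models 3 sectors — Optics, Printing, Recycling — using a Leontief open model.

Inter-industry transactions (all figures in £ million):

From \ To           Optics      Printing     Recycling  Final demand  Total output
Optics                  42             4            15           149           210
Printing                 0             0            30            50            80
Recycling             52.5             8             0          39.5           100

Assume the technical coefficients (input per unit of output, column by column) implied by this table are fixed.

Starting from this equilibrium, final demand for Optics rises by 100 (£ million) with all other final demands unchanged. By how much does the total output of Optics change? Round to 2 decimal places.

Δx_1 = 132.02

Technical coefficients a_ij = z_ij / X_j:
  a_11 = 42/210 = 0.20, a_21 = 0/210 = 0.00, a_31 = 52.5/210 = 0.25
  a_12 = 4/80 = 0.05, a_22 = 0/80 = 0.00, a_32 = 8/80 = 0.10
  a_13 = 15/100 = 0.15, a_23 = 30/100 = 0.30, a_33 = 0/100 = 0.00
I − A =
  [   0.80    -0.05    -0.15]
  [   0.00     1.00    -0.30]
  [  -0.25    -0.10     1.00]
Cofactors of I−A, C_ij = (−1)^(i+j)·(minor ij) (rows/columns in the sector order above):
  C_11 = (1.00)(1.00) − (-0.30)(-0.10) = 0.9700
  C_12 = −[(0.00)(1.00) − (-0.30)(-0.25)] = 0.0750
  C_13 = (0.00)(-0.10) − (1.00)(-0.25) = 0.2500
  C_21 = −[(-0.05)(1.00) − (-0.15)(-0.10)] = 0.0650
  C_22 = (0.80)(1.00) − (-0.15)(-0.25) = 0.7625
  C_23 = −[(0.80)(-0.10) − (-0.05)(-0.25)] = 0.0925
  C_31 = (-0.05)(-0.30) − (-0.15)(1.00) = 0.1650
  C_32 = −[(0.80)(-0.30) − (-0.15)(0.00)] = 0.2400
  C_33 = (0.80)(1.00) − (-0.05)(0.00) = 0.8000
det(I−A) = Σ_j (I−A)_1j·C_1j = (0.80)(0.9700) + (-0.05)(0.0750) + (-0.15)(0.2500) = 0.73475
adj(I−A) = Cᵀ =
  [ 0.9700   0.0650   0.1650]
  [ 0.0750   0.7625   0.2400]
  [ 0.2500   0.0925   0.8000]
(I − A)⁻¹ = adj(I−A) / det(I−A) ≈
  [   1.3202     0.0885     0.2246]
  [   0.1021     1.0378     0.3266]
  [   0.3403     0.1259     1.0888]
Δx = (I − A)⁻¹ Δd with Δd having +100 in the Optics component and 0 elsewhere.
So Δx_1 = L_11 · (+100), where L_11 = adj(I−A)_11 / det(I−A) = 0.9700 / 0.73475.
Δx_1 = 0.9700 × (+100) / 0.73475 = 97.00 / 0.73475 ≈ 132.02.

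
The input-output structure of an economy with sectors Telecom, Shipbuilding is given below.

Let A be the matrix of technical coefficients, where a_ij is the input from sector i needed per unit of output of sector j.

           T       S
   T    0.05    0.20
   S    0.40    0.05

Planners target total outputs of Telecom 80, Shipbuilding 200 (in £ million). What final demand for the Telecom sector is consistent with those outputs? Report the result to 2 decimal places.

d_T = 36.00

I − A =
  [   0.95    -0.20]
  [  -0.40     0.95]
d = (I − A) x:
  d_T = (+0.95)·80 + (-0.20)·200 = 36.00
  d_S = (-0.40)·80 + (+0.95)·200 = 158.00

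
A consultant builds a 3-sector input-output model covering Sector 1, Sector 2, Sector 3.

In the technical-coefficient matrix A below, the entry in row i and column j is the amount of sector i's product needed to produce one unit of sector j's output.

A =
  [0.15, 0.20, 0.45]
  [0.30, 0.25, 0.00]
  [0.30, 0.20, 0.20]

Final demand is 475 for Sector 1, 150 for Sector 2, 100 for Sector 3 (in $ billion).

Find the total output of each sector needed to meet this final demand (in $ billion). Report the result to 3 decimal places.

x_1 = 1067.416, x_2 = 626.966, x_3 = 682.022

I − A =
  [   0.85    -0.20    -0.45]
  [  -0.30     0.75     0.00]
  [  -0.30    -0.20     0.80]
Cofactors of I−A, C_ij = (−1)^(i+j)·(minor ij) (rows/columns in the sector order above):
  C_11 = (0.75)(0.80) − (0.00)(-0.20) = 0.6000
  C_12 = −[(-0.30)(0.80) − (0.00)(-0.30)] = 0.2400
  C_13 = (-0.30)(-0.20) − (0.75)(-0.30) = 0.2850
  C_21 = −[(-0.20)(0.80) − (-0.45)(-0.20)] = 0.2500
  C_22 = (0.85)(0.80) − (-0.45)(-0.30) = 0.5450
  C_23 = −[(0.85)(-0.20) − (-0.20)(-0.30)] = 0.2300
  C_31 = (-0.20)(0.00) − (-0.45)(0.75) = 0.3375
  C_32 = −[(0.85)(0.00) − (-0.45)(-0.30)] = 0.1350
  C_33 = (0.85)(0.75) − (-0.20)(-0.30) = 0.5775
det(I−A) = Σ_j (I−A)_1j·C_1j = (0.85)(0.6000) + (-0.20)(0.2400) + (-0.45)(0.2850) = 0.33375
adj(I−A) = Cᵀ =
  [ 0.6000   0.2500   0.3375]
  [ 0.2400   0.5450   0.1350]
  [ 0.2850   0.2300   0.5775]
(I − A)⁻¹ = adj(I−A) / det(I−A) ≈
  [   1.7978     0.7491     1.0112]
  [   0.7191     1.6330     0.4045]
  [   0.8539     0.6891     1.7303]
x = (I − A)⁻¹ d = adj(I−A)·d / det(I−A), with det(I−A) = 0.33375:
  x_1 = (0.6000·475 + 0.2500·150 + 0.3375·100) / 0.33375 = 356.25 / 0.33375 ≈ 1067.416
  x_2 = (0.2400·475 + 0.5450·150 + 0.1350·100) / 0.33375 = 209.25 / 0.33375 ≈ 626.966
  x_3 = (0.2850·475 + 0.2300·150 + 0.5775·100) / 0.33375 = 227.625 / 0.33375 ≈ 682.022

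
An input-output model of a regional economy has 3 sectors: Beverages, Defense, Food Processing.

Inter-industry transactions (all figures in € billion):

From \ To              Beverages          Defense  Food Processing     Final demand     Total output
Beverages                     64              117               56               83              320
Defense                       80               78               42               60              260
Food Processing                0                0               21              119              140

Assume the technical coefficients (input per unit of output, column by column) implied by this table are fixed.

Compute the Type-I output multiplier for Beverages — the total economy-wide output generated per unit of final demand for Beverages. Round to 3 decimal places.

m_B = 2.123

Technical coefficients a_ij = z_ij / X_j:
  a_BB = 64/320 = 0.20, a_DB = 80/320 = 0.25, a_FB = 0/320 = 0.00
  a_BD = 117/260 = 0.45, a_DD = 78/260 = 0.30, a_FD = 0/260 = 0.00
  a_BF = 56/140 = 0.40, a_DF = 42/140 = 0.30, a_FF = 21/140 = 0.15
I − A =
  [   0.80    -0.45    -0.40]
  [  -0.25     0.70    -0.30]
  [   0.00     0.00     0.85]
Cofactors of I−A, C_ij = (−1)^(i+j)·(minor ij) (rows/columns in the sector order above):
  C_11 = (0.70)(0.85) − (-0.30)(0.00) = 0.5950
  C_12 = −[(-0.25)(0.85) − (-0.30)(0.00)] = 0.2125
  C_13 = (-0.25)(0.00) − (0.70)(0.00) = 0.0000
  C_21 = −[(-0.45)(0.85) − (-0.40)(0.00)] = 0.3825
  C_22 = (0.80)(0.85) − (-0.40)(0.00) = 0.6800
  C_23 = −[(0.80)(0.00) − (-0.45)(0.00)] = 0.0000
  C_31 = (-0.45)(-0.30) − (-0.40)(0.70) = 0.4150
  C_32 = −[(0.80)(-0.30) − (-0.40)(-0.25)] = 0.3400
  C_33 = (0.80)(0.70) − (-0.45)(-0.25) = 0.4475
det(I−A) = Σ_j (I−A)_1j·C_1j = (0.80)(0.5950) + (-0.45)(0.2125) + (-0.40)(0.0000) = 0.380375
adj(I−A) = Cᵀ =
  [ 0.5950   0.3825   0.4150]
  [ 0.2125   0.6800   0.3400]
  [ 0.0000   0.0000   0.4475]
(I − A)⁻¹ = adj(I−A) / det(I−A) ≈
  [   1.5642     1.0056     1.0910]
  [   0.5587     1.7877     0.8939]
  [   0.0000     0.0000     1.1765]
The output multiplier for sector j is the column-j sum of the Leontief inverse (I − A)⁻¹ = adj(I−A) / det(I−A).
Column B of adj(I−A): (0.5950, 0.2125, 0.0000); det(I−A) = 0.380375.
m_B = (0.5950 + 0.2125 + 0.0000) / 0.380375 = 0.8075 / 0.380375 ≈ 2.123.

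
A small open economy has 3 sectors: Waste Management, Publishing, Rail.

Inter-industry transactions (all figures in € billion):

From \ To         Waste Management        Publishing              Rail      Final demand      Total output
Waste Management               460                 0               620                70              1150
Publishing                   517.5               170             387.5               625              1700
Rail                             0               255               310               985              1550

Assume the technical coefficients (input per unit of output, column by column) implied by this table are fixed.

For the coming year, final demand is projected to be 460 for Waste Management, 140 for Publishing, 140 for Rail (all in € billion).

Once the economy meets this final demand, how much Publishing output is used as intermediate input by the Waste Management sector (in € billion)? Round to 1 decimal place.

z_21 = 438.5

Technical coefficients a_ij = z_ij / X_j:
  a_11 = 460/1150 = 0.40, a_21 = 517.5/1150 = 0.45, a_31 = 0/1150 = 0.00
  a_12 = 0/1700 = 0.00, a_22 = 170/1700 = 0.10, a_32 = 255/1700 = 0.15
  a_13 = 620/1550 = 0.40, a_23 = 387.5/1550 = 0.25, a_33 = 310/1550 = 0.20
I − A =
  [   0.60     0.00    -0.40]
  [  -0.45     0.90    -0.25]
  [   0.00    -0.15     0.80]
Cofactors of I−A, C_ij = (−1)^(i+j)·(minor ij) (rows/columns in the sector order above):
  C_11 = (0.90)(0.80) − (-0.25)(-0.15) = 0.6825
  C_12 = −[(-0.45)(0.80) − (-0.25)(0.00)] = 0.3600
  C_13 = (-0.45)(-0.15) − (0.90)(0.00) = 0.0675
  C_21 = −[(0.00)(0.80) − (-0.40)(-0.15)] = 0.0600
  C_22 = (0.60)(0.80) − (-0.40)(0.00) = 0.4800
  C_23 = −[(0.60)(-0.15) − (0.00)(0.00)] = 0.0900
  C_31 = (0.00)(-0.25) − (-0.40)(0.90) = 0.3600
  C_32 = −[(0.60)(-0.25) − (-0.40)(-0.45)] = 0.3300
  C_33 = (0.60)(0.90) − (0.00)(-0.45) = 0.5400
det(I−A) = Σ_j (I−A)_1j·C_1j = (0.60)(0.6825) + (0.00)(0.3600) + (-0.40)(0.0675) = 0.3825
adj(I−A) = Cᵀ =
  [ 0.6825   0.0600   0.3600]
  [ 0.3600   0.4800   0.3300]
  [ 0.0675   0.0900   0.5400]
(I − A)⁻¹ = adj(I−A) / det(I−A) ≈
  [   1.7843     0.1569     0.9412]
  [   0.9412     1.2549     0.8627]
  [   0.1765     0.2353     1.4118]
First solve x = (I − A)⁻¹ d = adj(I−A)·d / det(I−A); in particular x_1 = (0.6825·460 + 0.0600·140 + 0.3600·140) / 0.3825 = 372.75 / 0.3825 ≈ 974.510.
Intermediate flow from 2 to 1: z_21 = a_21 · x_1 = 0.45 × 372.75 / 0.3825 = 167.7375 / 0.3825 ≈ 438.5.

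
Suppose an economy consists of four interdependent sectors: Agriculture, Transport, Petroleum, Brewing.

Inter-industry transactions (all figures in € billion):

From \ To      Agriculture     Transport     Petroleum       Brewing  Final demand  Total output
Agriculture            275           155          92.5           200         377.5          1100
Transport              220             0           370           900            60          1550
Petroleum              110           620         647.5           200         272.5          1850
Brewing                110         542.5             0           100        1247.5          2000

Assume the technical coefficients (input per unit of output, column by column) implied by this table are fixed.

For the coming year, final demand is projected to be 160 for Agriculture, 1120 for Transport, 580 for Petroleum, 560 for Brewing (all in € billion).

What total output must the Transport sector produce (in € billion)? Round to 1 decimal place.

x_T = 2657.0

Technical coefficients a_ij = z_ij / X_j:
  a_AA = 275/1100 = 0.25, a_TA = 220/1100 = 0.20, a_PA = 110/1100 = 0.10, a_BA = 110/1100 = 0.10
  a_AT = 155/1550 = 0.10, a_TT = 0/1550 = 0.00, a_PT = 620/1550 = 0.40, a_BT = 542.5/1550 = 0.35
  a_AP = 92.5/1850 = 0.05, a_TP = 370/1850 = 0.20, a_PP = 647.5/1850 = 0.35, a_BP = 0/1850 = 0.00
  a_AB = 200/2000 = 0.10, a_TB = 900/2000 = 0.45, a_PB = 200/2000 = 0.10, a_BB = 100/2000 = 0.05
I − A =
  [   0.75    -0.10    -0.05    -0.10]
  [  -0.20     1.00    -0.20    -0.45]
  [  -0.10    -0.40     0.65    -0.10]
  [  -0.10    -0.35     0.00     0.95]
Compute the cofactors C_ij = (−1)^(i+j)·(3×3 minor ij) of I−A; the adjugate is their transpose:
adj(I−A) = Cᵀ =
  [ 0.432125   0.105250   0.065625   0.102250]
  [ 0.173750   0.451375   0.152250   0.248125]
  [ 0.190250   0.321250   0.553875   0.230500]
  [ 0.109500   0.177375   0.063000   0.403500]
det(I−A) = Σ_j (I−A)_1j·C_1j = (0.75)(0.432125) + (-0.10)(0.173750) + (-0.05)(0.190250) + (-0.10)(0.109500) = 0.28625625
(I − A)⁻¹ = adj(I−A) / det(I−A) ≈
  [   1.5096     0.3677     0.2293     0.3572]
  [   0.6070     1.5768     0.5319     0.8668]
  [   0.6646     1.1222     1.9349     0.8052]
  [   0.3825     0.6196     0.2201     1.4096]
x = (I − A)⁻¹ d = adj(I−A)·d / det(I−A), with det(I−A) = 0.28625625:
  x_A = (0.432125·160 + 0.105250·1120 + 0.065625·580 + 0.102250·560) / 0.28625625 = 282.3425 / 0.28625625 ≈ 986.3
  x_T = (0.173750·160 + 0.451375·1120 + 0.152250·580 + 0.248125·560) / 0.28625625 = 760.595 / 0.28625625 ≈ 2657.0
  x_P = (0.190250·160 + 0.321250·1120 + 0.553875·580 + 0.230500·560) / 0.28625625 = 840.5675 / 0.28625625 ≈ 2936.4
  x_B = (0.109500·160 + 0.177375·1120 + 0.063000·580 + 0.403500·560) / 0.28625625 = 478.68 / 0.28625625 ≈ 1672.2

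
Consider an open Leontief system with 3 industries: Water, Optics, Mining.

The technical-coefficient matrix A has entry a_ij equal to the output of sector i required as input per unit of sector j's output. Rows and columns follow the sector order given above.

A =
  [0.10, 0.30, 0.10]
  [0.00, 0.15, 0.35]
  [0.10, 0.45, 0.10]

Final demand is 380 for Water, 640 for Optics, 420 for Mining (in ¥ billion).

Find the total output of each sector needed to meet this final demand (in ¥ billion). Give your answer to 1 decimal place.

x_1 = 970.6, x_2 = 1246.0, x_3 = 1197.5

I − A =
  [   0.90    -0.30    -0.10]
  [   0.00     0.85    -0.35]
  [  -0.10    -0.45     0.90]
Cofactors of I−A, C_ij = (−1)^(i+j)·(minor ij) (rows/columns in the sector order above):
  C_11 = (0.85)(0.90) − (-0.35)(-0.45) = 0.6075
  C_12 = −[(0.00)(0.90) − (-0.35)(-0.10)] = 0.0350
  C_13 = (0.00)(-0.45) − (0.85)(-0.10) = 0.0850
  C_21 = −[(-0.30)(0.90) − (-0.10)(-0.45)] = 0.3150
  C_22 = (0.90)(0.90) − (-0.10)(-0.10) = 0.8000
  C_23 = −[(0.90)(-0.45) − (-0.30)(-0.10)] = 0.4350
  C_31 = (-0.30)(-0.35) − (-0.10)(0.85) = 0.1900
  C_32 = −[(0.90)(-0.35) − (-0.10)(0.00)] = 0.3150
  C_33 = (0.90)(0.85) − (-0.30)(0.00) = 0.7650
det(I−A) = Σ_j (I−A)_1j·C_1j = (0.90)(0.6075) + (-0.30)(0.0350) + (-0.10)(0.0850) = 0.52775
adj(I−A) = Cᵀ =
  [ 0.6075   0.3150   0.1900]
  [ 0.0350   0.8000   0.3150]
  [ 0.0850   0.4350   0.7650]
(I − A)⁻¹ = adj(I−A) / det(I−A) ≈
  [   1.1511     0.5969     0.3600]
  [   0.0663     1.5159     0.5969]
  [   0.1611     0.8243     1.4495]
x = (I − A)⁻¹ d = adj(I−A)·d / det(I−A), with det(I−A) = 0.52775:
  x_1 = (0.6075·380 + 0.3150·640 + 0.1900·420) / 0.52775 = 512.25 / 0.52775 ≈ 970.6
  x_2 = (0.0350·380 + 0.8000·640 + 0.3150·420) / 0.52775 = 657.60 / 0.52775 ≈ 1246.0
  x_3 = (0.0850·380 + 0.4350·640 + 0.7650·420) / 0.52775 = 632.00 / 0.52775 ≈ 1197.5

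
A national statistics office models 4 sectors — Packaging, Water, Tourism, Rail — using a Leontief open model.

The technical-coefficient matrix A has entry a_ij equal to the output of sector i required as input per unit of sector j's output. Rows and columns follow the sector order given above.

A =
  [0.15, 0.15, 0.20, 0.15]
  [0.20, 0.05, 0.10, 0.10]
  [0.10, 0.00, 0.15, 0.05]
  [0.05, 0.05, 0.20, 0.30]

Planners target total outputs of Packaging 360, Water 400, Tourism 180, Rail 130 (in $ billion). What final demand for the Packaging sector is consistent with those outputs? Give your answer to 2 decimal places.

d_1 = 190.50

I − A =
  [   0.85    -0.15    -0.20    -0.15]
  [  -0.20     0.95    -0.10    -0.10]
  [  -0.10     0.00     0.85    -0.05]
  [  -0.05    -0.05    -0.20     0.70]
d = (I − A) x:
  d_1 = (+0.85)·360 + (-0.15)·400 + (-0.20)·180 + (-0.15)·130 = 190.50
  d_2 = (-0.20)·360 + (+0.95)·400 + (-0.10)·180 + (-0.10)·130 = 277.00
  d_3 = (-0.10)·360 + (+0.00)·400 + (+0.85)·180 + (-0.05)·130 = 110.50
  d_4 = (-0.05)·360 + (-0.05)·400 + (-0.20)·180 + (+0.70)·130 = 17.00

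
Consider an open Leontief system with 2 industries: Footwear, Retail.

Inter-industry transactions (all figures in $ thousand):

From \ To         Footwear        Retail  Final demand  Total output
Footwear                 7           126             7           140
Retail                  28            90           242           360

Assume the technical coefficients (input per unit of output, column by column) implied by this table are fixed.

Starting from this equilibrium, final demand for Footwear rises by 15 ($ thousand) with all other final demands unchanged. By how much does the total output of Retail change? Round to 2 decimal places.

Δx_R = 4.67

Technical coefficients a_ij = z_ij / X_j:
  a_FF = 7/140 = 0.05, a_RF = 28/140 = 0.20
  a_FR = 126/360 = 0.35, a_RR = 90/360 = 0.25
I − A =
  [   0.95    -0.35]
  [  -0.20     0.75]
det(I−A) = (0.95)(0.75) − (-0.35)(-0.20) = 0.6425
adj(I−A) = [[0.75, 0.35], [0.20, 0.95]]
(I − A)⁻¹ = adj(I−A) / det(I−A) ≈
  [   1.1673     0.5447]
  [   0.3113     1.4786]
Δx = (I − A)⁻¹ Δd with Δd having +15 in the Footwear component and 0 elsewhere.
So Δx_R = L_RF · (+15), where L_RF = adj(I−A)_RF / det(I−A) = 0.20 / 0.6425.
Δx_R = 0.20 × (+15) / 0.6425 = 3.00 / 0.6425 ≈ 4.67.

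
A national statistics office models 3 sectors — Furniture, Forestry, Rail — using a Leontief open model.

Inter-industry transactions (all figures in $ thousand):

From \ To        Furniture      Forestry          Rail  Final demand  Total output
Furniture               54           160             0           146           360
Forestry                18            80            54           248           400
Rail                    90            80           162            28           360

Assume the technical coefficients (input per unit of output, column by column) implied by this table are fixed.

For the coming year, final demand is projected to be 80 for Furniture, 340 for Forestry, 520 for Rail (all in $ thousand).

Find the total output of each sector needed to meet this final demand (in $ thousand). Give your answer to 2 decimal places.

x_1 = 430.39, x_2 = 714.57, x_3 = 1400.93

Technical coefficients a_ij = z_ij / X_j:
  a_11 = 54/360 = 0.15, a_21 = 18/360 = 0.05, a_31 = 90/360 = 0.25
  a_12 = 160/400 = 0.40, a_22 = 80/400 = 0.20, a_32 = 80/400 = 0.20
  a_13 = 0/360 = 0.00, a_23 = 54/360 = 0.15, a_33 = 162/360 = 0.45
I − A =
  [   0.85    -0.40     0.00]
  [  -0.05     0.80    -0.15]
  [  -0.25    -0.20     0.55]
Cofactors of I−A, C_ij = (−1)^(i+j)·(minor ij) (rows/columns in the sector order above):
  C_11 = (0.80)(0.55) − (-0.15)(-0.20) = 0.4100
  C_12 = −[(-0.05)(0.55) − (-0.15)(-0.25)] = 0.0650
  C_13 = (-0.05)(-0.20) − (0.80)(-0.25) = 0.2100
  C_21 = −[(-0.40)(0.55) − (0.00)(-0.20)] = 0.2200
  C_22 = (0.85)(0.55) − (0.00)(-0.25) = 0.4675
  C_23 = −[(0.85)(-0.20) − (-0.40)(-0.25)] = 0.2700
  C_31 = (-0.40)(-0.15) − (0.00)(0.80) = 0.0600
  C_32 = −[(0.85)(-0.15) − (0.00)(-0.05)] = 0.1275
  C_33 = (0.85)(0.80) − (-0.40)(-0.05) = 0.6600
det(I−A) = Σ_j (I−A)_1j·C_1j = (0.85)(0.4100) + (-0.40)(0.0650) + (0.00)(0.2100) = 0.3225
adj(I−A) = Cᵀ =
  [ 0.4100   0.2200   0.0600]
  [ 0.0650   0.4675   0.1275]
  [ 0.2100   0.2700   0.6600]
(I − A)⁻¹ = adj(I−A) / det(I−A) ≈
  [   1.2713     0.6822     0.1860]
  [   0.2016     1.4496     0.3953]
  [   0.6512     0.8372     2.0465]
x = (I − A)⁻¹ d = adj(I−A)·d / det(I−A), with det(I−A) = 0.3225:
  x_1 = (0.4100·80 + 0.2200·340 + 0.0600·520) / 0.3225 = 138.80 / 0.3225 ≈ 430.39
  x_2 = (0.0650·80 + 0.4675·340 + 0.1275·520) / 0.3225 = 230.45 / 0.3225 ≈ 714.57
  x_3 = (0.2100·80 + 0.2700·340 + 0.6600·520) / 0.3225 = 451.80 / 0.3225 ≈ 1400.93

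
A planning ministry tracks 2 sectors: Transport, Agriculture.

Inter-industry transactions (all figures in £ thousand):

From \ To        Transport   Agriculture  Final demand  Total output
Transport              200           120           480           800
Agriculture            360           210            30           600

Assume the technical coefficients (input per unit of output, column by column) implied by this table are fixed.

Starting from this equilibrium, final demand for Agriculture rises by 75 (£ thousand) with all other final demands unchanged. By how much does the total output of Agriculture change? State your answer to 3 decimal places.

Δx_2 = 141.509

Technical coefficients a_ij = z_ij / X_j:
  a_11 = 200/800 = 0.25, a_21 = 360/800 = 0.45
  a_12 = 120/600 = 0.20, a_22 = 210/600 = 0.35
I − A =
  [   0.75    -0.20]
  [  -0.45     0.65]
det(I−A) = (0.75)(0.65) − (-0.20)(-0.45) = 0.3975
adj(I−A) = [[0.65, 0.20], [0.45, 0.75]]
(I − A)⁻¹ = adj(I−A) / det(I−A) ≈
  [   1.6352     0.5031]
  [   1.1321     1.8868]
Δx = (I − A)⁻¹ Δd with Δd having +75 in the Agriculture component and 0 elsewhere.
So Δx_2 = L_22 · (+75), where L_22 = adj(I−A)_22 / det(I−A) = 0.75 / 0.3975.
Δx_2 = 0.75 × (+75) / 0.3975 = 56.25 / 0.3975 ≈ 141.509.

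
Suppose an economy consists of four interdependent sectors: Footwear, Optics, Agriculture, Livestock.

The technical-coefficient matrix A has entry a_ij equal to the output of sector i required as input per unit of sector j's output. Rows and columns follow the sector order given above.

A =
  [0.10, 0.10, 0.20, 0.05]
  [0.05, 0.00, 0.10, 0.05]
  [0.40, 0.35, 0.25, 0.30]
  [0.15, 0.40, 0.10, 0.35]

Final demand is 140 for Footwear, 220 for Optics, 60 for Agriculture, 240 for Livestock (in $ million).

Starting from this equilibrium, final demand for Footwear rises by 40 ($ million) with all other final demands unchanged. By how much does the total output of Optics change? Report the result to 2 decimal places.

Δx_2 = 8.50

I − A =
  [   0.90    -0.10    -0.20    -0.05]
  [  -0.05     1.00    -0.10    -0.05]
  [  -0.40    -0.35     0.75    -0.30]
  [  -0.15    -0.40    -0.10     0.65]
Compute the cofactors C_ij = (−1)^(i+j)·(3×3 minor ij) of I−A; the adjugate is their transpose:
adj(I−A) = Cᵀ =
  [ 0.406000   0.132000   0.140000   0.106000]
  [ 0.061000   0.343125   0.070500   0.063625]
  [ 0.317000   0.348625   0.554500   0.307125]
  [ 0.180000   0.295250   0.161000   0.552250]
det(I−A) = Σ_j (I−A)_1j·C_1j = (0.90)(0.406000) + (-0.10)(0.061000) + (-0.20)(0.317000) + (-0.05)(0.180000) = 0.2869
(I − A)⁻¹ = adj(I−A) / det(I−A) ≈
  [   1.4151     0.4601     0.4880     0.3695]
  [   0.2126     1.1960     0.2457     0.2218]
  [   1.1049     1.2151     1.9327     1.0705]
  [   0.6274     1.0291     0.5612     1.9249]
Δx = (I − A)⁻¹ Δd with Δd having +40 in the Footwear component and 0 elsewhere.
So Δx_2 = L_21 · (+40), where L_21 = adj(I−A)_21 / det(I−A) = 0.061000 / 0.2869.
Δx_2 = 0.061000 × (+40) / 0.2869 = 2.44 / 0.2869 ≈ 8.50.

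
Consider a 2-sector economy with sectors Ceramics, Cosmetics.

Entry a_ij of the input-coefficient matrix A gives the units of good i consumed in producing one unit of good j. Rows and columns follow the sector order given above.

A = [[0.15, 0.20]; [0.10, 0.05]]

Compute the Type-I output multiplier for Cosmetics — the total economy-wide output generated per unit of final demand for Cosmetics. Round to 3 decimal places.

m_2 = 1.333

I − A =
  [   0.85    -0.20]
  [  -0.10     0.95]
det(I−A) = (0.85)(0.95) − (-0.20)(-0.10) = 0.7875
adj(I−A) = [[0.95, 0.20], [0.10, 0.85]]
(I − A)⁻¹ = adj(I−A) / det(I−A) ≈
  [   1.2063     0.2540]
  [   0.1270     1.0794]
The output multiplier for sector j is the column-j sum of the Leontief inverse (I − A)⁻¹ = adj(I−A) / det(I−A).
Column 2 of adj(I−A): (0.20, 0.85); det(I−A) = 0.7875.
m_2 = (0.20 + 0.85) / 0.7875 = 1.05 / 0.7875 ≈ 1.333.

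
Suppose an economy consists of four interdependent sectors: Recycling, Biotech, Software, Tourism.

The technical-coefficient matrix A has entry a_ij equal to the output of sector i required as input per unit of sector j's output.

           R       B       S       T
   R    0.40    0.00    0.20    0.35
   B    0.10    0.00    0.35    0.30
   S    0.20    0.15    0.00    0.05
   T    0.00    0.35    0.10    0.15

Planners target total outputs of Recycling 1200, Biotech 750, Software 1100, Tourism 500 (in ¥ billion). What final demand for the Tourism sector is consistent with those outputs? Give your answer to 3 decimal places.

d_T = 52.500

I − A =
  [   0.60     0.00    -0.20    -0.35]
  [  -0.10     1.00    -0.35    -0.30]
  [  -0.20    -0.15     1.00    -0.05]
  [   0.00    -0.35    -0.10     0.85]
d = (I − A) x:
  d_R = (+0.60)·1200 + (+0.00)·750 + (-0.20)·1100 + (-0.35)·500 = 325.000
  d_B = (-0.10)·1200 + (+1.00)·750 + (-0.35)·1100 + (-0.30)·500 = 95.000
  d_S = (-0.20)·1200 + (-0.15)·750 + (+1.00)·1100 + (-0.05)·500 = 722.500
  d_T = (+0.00)·1200 + (-0.35)·750 + (-0.10)·1100 + (+0.85)·500 = 52.500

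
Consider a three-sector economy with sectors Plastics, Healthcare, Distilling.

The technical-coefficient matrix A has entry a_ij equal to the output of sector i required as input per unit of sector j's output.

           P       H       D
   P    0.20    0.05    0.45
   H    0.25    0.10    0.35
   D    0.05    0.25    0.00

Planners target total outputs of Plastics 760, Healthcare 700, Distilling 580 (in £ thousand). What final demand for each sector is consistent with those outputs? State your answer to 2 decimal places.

I − A =
  [   0.80    -0.05    -0.45]
  [  -0.25     0.90    -0.35]
  [  -0.05    -0.25     1.00]
d = (I − A) x:
  d_P = (+0.80)·760 + (-0.05)·700 + (-0.45)·580 = 312.00
  d_H = (-0.25)·760 + (+0.90)·700 + (-0.35)·580 = 237.00
  d_D = (-0.05)·760 + (-0.25)·700 + (+1.00)·580 = 367.00

d_P = 312.00, d_H = 237.00, d_D = 367.00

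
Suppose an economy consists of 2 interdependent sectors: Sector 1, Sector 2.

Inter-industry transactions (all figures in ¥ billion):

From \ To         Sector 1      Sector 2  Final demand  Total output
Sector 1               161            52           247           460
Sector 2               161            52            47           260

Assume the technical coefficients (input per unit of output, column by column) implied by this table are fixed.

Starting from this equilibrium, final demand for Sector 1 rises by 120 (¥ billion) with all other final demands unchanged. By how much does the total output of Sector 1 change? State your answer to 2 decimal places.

Δx_1 = 213.33

Technical coefficients a_ij = z_ij / X_j:
  a_11 = 161/460 = 0.35, a_21 = 161/460 = 0.35
  a_12 = 52/260 = 0.20, a_22 = 52/260 = 0.20
I − A =
  [   0.65    -0.20]
  [  -0.35     0.80]
det(I−A) = (0.65)(0.80) − (-0.20)(-0.35) = 0.4500
adj(I−A) = [[0.80, 0.20], [0.35, 0.65]]
(I − A)⁻¹ = adj(I−A) / det(I−A) ≈
  [   1.7778     0.4444]
  [   0.7778     1.4444]
Δx = (I − A)⁻¹ Δd with Δd having +120 in the Sector 1 component and 0 elsewhere.
So Δx_1 = L_11 · (+120), where L_11 = adj(I−A)_11 / det(I−A) = 0.80 / 0.4500.
Δx_1 = 0.80 × (+120) / 0.4500 = 96.00 / 0.4500 ≈ 213.33.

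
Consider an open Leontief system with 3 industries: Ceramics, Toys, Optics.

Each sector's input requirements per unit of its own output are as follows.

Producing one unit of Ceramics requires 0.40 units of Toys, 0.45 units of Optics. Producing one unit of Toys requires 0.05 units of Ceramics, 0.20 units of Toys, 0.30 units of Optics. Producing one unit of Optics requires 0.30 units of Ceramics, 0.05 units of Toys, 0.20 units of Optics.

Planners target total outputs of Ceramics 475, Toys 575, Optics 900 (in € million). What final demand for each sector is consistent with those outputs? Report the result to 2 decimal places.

d_C = 176.25, d_T = 225.00, d_O = 333.75

I − A =
  [   1.00    -0.05    -0.30]
  [  -0.40     0.80    -0.05]
  [  -0.45    -0.30     0.80]
d = (I − A) x:
  d_C = (+1.00)·475 + (-0.05)·575 + (-0.30)·900 = 176.25
  d_T = (-0.40)·475 + (+0.80)·575 + (-0.05)·900 = 225.00
  d_O = (-0.45)·475 + (-0.30)·575 + (+0.80)·900 = 333.75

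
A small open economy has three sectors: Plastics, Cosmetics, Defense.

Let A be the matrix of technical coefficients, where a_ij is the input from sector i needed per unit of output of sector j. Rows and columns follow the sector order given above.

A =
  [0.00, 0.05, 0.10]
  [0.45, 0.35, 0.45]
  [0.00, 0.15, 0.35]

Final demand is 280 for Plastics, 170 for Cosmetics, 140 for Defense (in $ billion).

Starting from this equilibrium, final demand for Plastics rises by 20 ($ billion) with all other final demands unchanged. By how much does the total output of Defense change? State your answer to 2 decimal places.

Δx_3 = 4.05

I − A =
  [   1.00    -0.05    -0.10]
  [  -0.45     0.65    -0.45]
  [   0.00    -0.15     0.65]
Cofactors of I−A, C_ij = (−1)^(i+j)·(minor ij) (rows/columns in the sector order above):
  C_11 = (0.65)(0.65) − (-0.45)(-0.15) = 0.3550
  C_12 = −[(-0.45)(0.65) − (-0.45)(0.00)] = 0.2925
  C_13 = (-0.45)(-0.15) − (0.65)(0.00) = 0.0675
  C_21 = −[(-0.05)(0.65) − (-0.10)(-0.15)] = 0.0475
  C_22 = (1.00)(0.65) − (-0.10)(0.00) = 0.6500
  C_23 = −[(1.00)(-0.15) − (-0.05)(0.00)] = 0.1500
  C_31 = (-0.05)(-0.45) − (-0.10)(0.65) = 0.0875
  C_32 = −[(1.00)(-0.45) − (-0.10)(-0.45)] = 0.4950
  C_33 = (1.00)(0.65) − (-0.05)(-0.45) = 0.6275
det(I−A) = Σ_j (I−A)_1j·C_1j = (1.00)(0.3550) + (-0.05)(0.2925) + (-0.10)(0.0675) = 0.333625
adj(I−A) = Cᵀ =
  [ 0.3550   0.0475   0.0875]
  [ 0.2925   0.6500   0.4950]
  [ 0.0675   0.1500   0.6275]
(I − A)⁻¹ = adj(I−A) / det(I−A) ≈
  [   1.0641     0.1424     0.2623]
  [   0.8767     1.9483     1.4837]
  [   0.2023     0.4496     1.8809]
Δx = (I − A)⁻¹ Δd with Δd having +20 in the Plastics component and 0 elsewhere.
So Δx_3 = L_31 · (+20), where L_31 = adj(I−A)_31 / det(I−A) = 0.0675 / 0.333625.
Δx_3 = 0.0675 × (+20) / 0.333625 = 1.35 / 0.333625 ≈ 4.05.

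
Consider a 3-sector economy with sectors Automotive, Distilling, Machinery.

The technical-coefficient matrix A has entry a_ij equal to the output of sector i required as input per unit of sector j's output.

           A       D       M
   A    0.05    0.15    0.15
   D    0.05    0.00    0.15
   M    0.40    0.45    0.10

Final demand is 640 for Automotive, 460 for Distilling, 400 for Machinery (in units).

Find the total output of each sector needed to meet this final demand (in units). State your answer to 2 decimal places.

I − A =
  [   0.95    -0.15    -0.15]
  [  -0.05     1.00    -0.15]
  [  -0.40    -0.45     0.90]
Cofactors of I−A, C_ij = (−1)^(i+j)·(minor ij) (rows/columns in the sector order above):
  C_11 = (1.00)(0.90) − (-0.15)(-0.45) = 0.8325
  C_12 = −[(-0.05)(0.90) − (-0.15)(-0.40)] = 0.1050
  C_13 = (-0.05)(-0.45) − (1.00)(-0.40) = 0.4225
  C_21 = −[(-0.15)(0.90) − (-0.15)(-0.45)] = 0.2025
  C_22 = (0.95)(0.90) − (-0.15)(-0.40) = 0.7950
  C_23 = −[(0.95)(-0.45) − (-0.15)(-0.40)] = 0.4875
  C_31 = (-0.15)(-0.15) − (-0.15)(1.00) = 0.1725
  C_32 = −[(0.95)(-0.15) − (-0.15)(-0.05)] = 0.1500
  C_33 = (0.95)(1.00) − (-0.15)(-0.05) = 0.9425
det(I−A) = Σ_j (I−A)_1j·C_1j = (0.95)(0.8325) + (-0.15)(0.1050) + (-0.15)(0.4225) = 0.71175
adj(I−A) = Cᵀ =
  [ 0.8325   0.2025   0.1725]
  [ 0.1050   0.7950   0.1500]
  [ 0.4225   0.4875   0.9425]
(I − A)⁻¹ = adj(I−A) / det(I−A) ≈
  [   1.1697     0.2845     0.2424]
  [   0.1475     1.1170     0.2107]
  [   0.5936     0.6849     1.3242]
x = (I − A)⁻¹ d = adj(I−A)·d / det(I−A), with det(I−A) = 0.71175:
  x_A = (0.8325·640 + 0.2025·460 + 0.1725·400) / 0.71175 = 694.95 / 0.71175 ≈ 976.40
  x_D = (0.1050·640 + 0.7950·460 + 0.1500·400) / 0.71175 = 492.90 / 0.71175 ≈ 692.52
  x_M = (0.4225·640 + 0.4875·460 + 0.9425·400) / 0.71175 = 871.65 / 0.71175 ≈ 1224.66

x_A = 976.40, x_D = 692.52, x_M = 1224.66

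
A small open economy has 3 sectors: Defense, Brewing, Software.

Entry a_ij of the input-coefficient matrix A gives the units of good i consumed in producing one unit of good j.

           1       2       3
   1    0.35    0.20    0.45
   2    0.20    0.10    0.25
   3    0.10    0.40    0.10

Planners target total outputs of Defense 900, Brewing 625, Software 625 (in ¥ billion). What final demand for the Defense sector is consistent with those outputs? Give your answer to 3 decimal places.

d_1 = 178.750

I − A =
  [   0.65    -0.20    -0.45]
  [  -0.20     0.90    -0.25]
  [  -0.10    -0.40     0.90]
d = (I − A) x:
  d_1 = (+0.65)·900 + (-0.20)·625 + (-0.45)·625 = 178.750
  d_2 = (-0.20)·900 + (+0.90)·625 + (-0.25)·625 = 226.250
  d_3 = (-0.10)·900 + (-0.40)·625 + (+0.90)·625 = 222.500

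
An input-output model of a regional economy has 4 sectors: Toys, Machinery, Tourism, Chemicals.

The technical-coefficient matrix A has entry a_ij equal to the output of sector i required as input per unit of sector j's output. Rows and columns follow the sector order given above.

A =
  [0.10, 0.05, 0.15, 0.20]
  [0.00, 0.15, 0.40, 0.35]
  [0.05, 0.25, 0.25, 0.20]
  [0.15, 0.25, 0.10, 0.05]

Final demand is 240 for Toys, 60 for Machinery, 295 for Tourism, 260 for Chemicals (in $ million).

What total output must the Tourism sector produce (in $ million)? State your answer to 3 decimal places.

x_3 = 854.151

I − A =
  [   0.90    -0.05    -0.15    -0.20]
  [   0.00     0.85    -0.40    -0.35]
  [  -0.05    -0.25     0.75    -0.20]
  [  -0.15    -0.25    -0.10     0.95]
Compute the cofactors C_ij = (−1)^(i+j)·(3×3 minor ij) of I−A; the adjugate is their transpose:
adj(I−A) = Cᵀ =
  [ 0.399250   0.120250   0.165750   0.163250]
  [ 0.072125   0.588125   0.369375   0.309625]
  [ 0.074625   0.257625   0.619875   0.241125]
  [ 0.089875   0.200875   0.188625   0.476375]
det(I−A) = Σ_j (I−A)_1j·C_1j = (0.90)(0.399250) + (-0.05)(0.072125) + (-0.15)(0.074625) + (-0.20)(0.089875) = 0.32655
(I − A)⁻¹ = adj(I−A) / det(I−A) ≈
  [   1.2226     0.3682     0.5076     0.4999]
  [   0.2209     1.8010     1.1311     0.9482]
  [   0.2285     0.7889     1.8983     0.7384]
  [   0.2752     0.6151     0.5776     1.4588]
x = (I − A)⁻¹ d = adj(I−A)·d / det(I−A), with det(I−A) = 0.32655:
  x_1 = (0.399250·240 + 0.120250·60 + 0.165750·295 + 0.163250·260) / 0.32655 = 194.37625 / 0.32655 ≈ 595.242
  x_2 = (0.072125·240 + 0.588125·60 + 0.369375·295 + 0.309625·260) / 0.32655 = 242.065625 / 0.32655 ≈ 741.282
  x_3 = (0.074625·240 + 0.257625·60 + 0.619875·295 + 0.241125·260) / 0.32655 = 278.923125 / 0.32655 ≈ 854.151
  x_4 = (0.089875·240 + 0.200875·60 + 0.188625·295 + 0.476375·260) / 0.32655 = 213.124375 / 0.32655 ≈ 652.655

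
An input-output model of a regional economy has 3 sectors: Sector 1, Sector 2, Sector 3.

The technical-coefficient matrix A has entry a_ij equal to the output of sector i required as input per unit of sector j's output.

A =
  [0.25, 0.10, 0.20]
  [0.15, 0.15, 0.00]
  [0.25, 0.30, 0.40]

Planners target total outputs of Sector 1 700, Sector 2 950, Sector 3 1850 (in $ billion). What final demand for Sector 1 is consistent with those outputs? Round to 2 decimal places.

I − A =
  [   0.75    -0.10    -0.20]
  [  -0.15     0.85     0.00]
  [  -0.25    -0.30     0.60]
d = (I − A) x:
  d_1 = (+0.75)·700 + (-0.10)·950 + (-0.20)·1850 = 60.00
  d_2 = (-0.15)·700 + (+0.85)·950 + (+0.00)·1850 = 702.50
  d_3 = (-0.25)·700 + (-0.30)·950 + (+0.60)·1850 = 650.00

d_1 = 60.00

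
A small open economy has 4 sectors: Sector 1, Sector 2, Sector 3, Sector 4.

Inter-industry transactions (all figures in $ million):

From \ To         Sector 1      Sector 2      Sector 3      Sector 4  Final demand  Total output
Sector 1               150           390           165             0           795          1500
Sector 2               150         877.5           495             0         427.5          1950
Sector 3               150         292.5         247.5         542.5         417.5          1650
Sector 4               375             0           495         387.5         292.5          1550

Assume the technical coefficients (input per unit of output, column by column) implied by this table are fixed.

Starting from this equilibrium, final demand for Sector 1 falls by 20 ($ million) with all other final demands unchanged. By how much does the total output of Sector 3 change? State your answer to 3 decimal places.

Technical coefficients a_ij = z_ij / X_j:
  a_11 = 150/1500 = 0.10, a_21 = 150/1500 = 0.10, a_31 = 150/1500 = 0.10, a_41 = 375/1500 = 0.25
  a_12 = 390/1950 = 0.20, a_22 = 877.5/1950 = 0.45, a_32 = 292.5/1950 = 0.15, a_42 = 0/1950 = 0.00
  a_13 = 165/1650 = 0.10, a_23 = 495/1650 = 0.30, a_33 = 247.5/1650 = 0.15, a_43 = 495/1650 = 0.30
  a_14 = 0/1550 = 0.00, a_24 = 0/1550 = 0.00, a_34 = 542.5/1550 = 0.35, a_44 = 387.5/1550 = 0.25
I − A =
  [   0.90    -0.20    -0.10     0.00]
  [  -0.10     0.55    -0.30     0.00]
  [  -0.10    -0.15     0.85    -0.35]
  [  -0.25     0.00    -0.30     0.75]
Compute the cofactors C_ij = (−1)^(i+j)·(3×3 minor ij) of I−A; the adjugate is their transpose:
adj(I−A) = Cᵀ =
  [ 0.259125   0.117750   0.086250   0.040250]
  [ 0.102000   0.463000   0.210000   0.098000]
  [ 0.100625   0.133750   0.356250   0.166250]
  [ 0.126625   0.092750   0.171250   0.350250]
det(I−A) = Σ_j (I−A)_1j·C_1j = (0.90)(0.259125) + (-0.20)(0.102000) + (-0.10)(0.100625) + (0.00)(0.126625) = 0.20275
(I − A)⁻¹ = adj(I−A) / det(I−A) ≈
  [   1.2781     0.5808     0.4254     0.1985]
  [   0.5031     2.2836     1.0358     0.4834]
  [   0.4963     0.6597     1.7571     0.8200]
  [   0.6245     0.4575     0.8446     1.7275]
Δx = (I − A)⁻¹ Δd with Δd having -20 in the Sector 1 component and 0 elsewhere.
So Δx_3 = L_31 · (-20), where L_31 = adj(I−A)_31 / det(I−A) = 0.100625 / 0.20275.
Δx_3 = 0.100625 × (-20) / 0.20275 = -2.0125 / 0.20275 ≈ -9.926.

Δx_3 = -9.926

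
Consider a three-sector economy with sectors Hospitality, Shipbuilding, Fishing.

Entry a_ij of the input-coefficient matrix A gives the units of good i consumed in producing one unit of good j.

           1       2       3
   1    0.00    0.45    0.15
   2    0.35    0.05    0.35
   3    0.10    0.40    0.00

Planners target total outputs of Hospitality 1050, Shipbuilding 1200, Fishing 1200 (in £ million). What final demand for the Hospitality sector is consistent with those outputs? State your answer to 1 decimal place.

I − A =
  [   1.00    -0.45    -0.15]
  [  -0.35     0.95    -0.35]
  [  -0.10    -0.40     1.00]
d = (I − A) x:
  d_1 = (+1.00)·1050 + (-0.45)·1200 + (-0.15)·1200 = 330.0
  d_2 = (-0.35)·1050 + (+0.95)·1200 + (-0.35)·1200 = 352.5
  d_3 = (-0.10)·1050 + (-0.40)·1200 + (+1.00)·1200 = 615.0

d_1 = 330.0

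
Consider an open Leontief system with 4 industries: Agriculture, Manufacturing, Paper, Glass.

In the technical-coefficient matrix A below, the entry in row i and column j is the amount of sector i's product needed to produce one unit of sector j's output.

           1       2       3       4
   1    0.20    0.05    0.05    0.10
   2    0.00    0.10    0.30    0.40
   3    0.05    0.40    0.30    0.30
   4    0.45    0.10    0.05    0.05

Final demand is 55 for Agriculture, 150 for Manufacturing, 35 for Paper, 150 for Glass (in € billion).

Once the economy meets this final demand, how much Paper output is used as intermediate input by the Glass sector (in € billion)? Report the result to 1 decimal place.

I − A =
  [   0.80    -0.05    -0.05    -0.10]
  [   0.00     0.90    -0.30    -0.40]
  [  -0.05    -0.40     0.70    -0.30]
  [  -0.45    -0.10    -0.05     0.95]
Compute the cofactors C_ij = (−1)^(i+j)·(3×3 minor ij) of I−A; the adjugate is their transpose:
adj(I−A) = Cᵀ =
  [ 0.426000   0.062000   0.063500   0.091000]
  [ 0.181750   0.479125   0.239500   0.296500]
  [ 0.234250   0.319625   0.602500   0.349500]
  [ 0.233250   0.096625   0.087000   0.405000]
det(I−A) = Σ_j (I−A)_1j·C_1j = (0.80)(0.426000) + (-0.05)(0.181750) + (-0.05)(0.234250) + (-0.10)(0.233250) = 0.296675
(I − A)⁻¹ = adj(I−A) / det(I−A) ≈
  [   1.4359     0.2090     0.2140     0.3067]
  [   0.6126     1.6150     0.8073     0.9994]
  [   0.7896     1.0774     2.0308     1.1781]
  [   0.7862     0.3257     0.2933     1.3651]
First solve x = (I − A)⁻¹ d = adj(I−A)·d / det(I−A); in particular x_4 = (0.233250·55 + 0.096625·150 + 0.087000·35 + 0.405000·150) / 0.296675 = 91.1175 / 0.296675 ≈ 307.129.
Intermediate flow from 3 to 4: z_34 = a_34 · x_4 = 0.30 × 91.1175 / 0.296675 = 27.33525 / 0.296675 ≈ 92.1.

z_34 = 92.1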